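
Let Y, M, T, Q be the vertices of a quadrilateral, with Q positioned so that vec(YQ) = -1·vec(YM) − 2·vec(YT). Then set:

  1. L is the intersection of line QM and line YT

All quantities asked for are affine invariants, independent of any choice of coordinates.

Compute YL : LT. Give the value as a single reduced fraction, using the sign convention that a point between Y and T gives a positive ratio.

Set Y = (0, 0), M = (1, 0), T = (0, 1), Q = (-1, -2); any affine frame gives the same invariant.
1. L is the intersection of line QM and line YT ⇒ L = (0, -1)
L = Y + t·(T−Y) with t = -1, so YL:LT = t:(1−t) = -1:2

YL:LT = -1/2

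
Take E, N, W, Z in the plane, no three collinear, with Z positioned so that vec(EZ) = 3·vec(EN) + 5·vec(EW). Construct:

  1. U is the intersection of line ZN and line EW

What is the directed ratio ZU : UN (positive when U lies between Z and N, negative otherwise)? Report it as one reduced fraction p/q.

ZU:UN = -3

Assign E = (0, 0), N = (1, 0), W = (0, 1), Z = (3, 5) — the answer is frame-independent, so this choice is without loss of generality.
1. U is the intersection of line ZN and line EW ⇒ U = (0, -5/2)
U = Z + t·(N−Z) with t = 3/2, so ZU:UN = t:(1−t) = 3/2:-1/2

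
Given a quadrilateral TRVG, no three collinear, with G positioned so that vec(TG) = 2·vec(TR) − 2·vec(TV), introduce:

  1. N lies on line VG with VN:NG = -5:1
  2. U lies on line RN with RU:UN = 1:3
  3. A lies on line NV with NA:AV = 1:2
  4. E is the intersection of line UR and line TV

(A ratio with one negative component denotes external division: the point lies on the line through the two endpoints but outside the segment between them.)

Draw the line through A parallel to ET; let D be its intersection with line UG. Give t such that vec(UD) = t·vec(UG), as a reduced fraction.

t = 7/15

Set T = (0, 0), R = (1, 0), V = (0, 1), G = (2, -2); any affine frame gives the same invariant.
1. N lies on line VG with VN:NG = -5:1 ⇒ N = (5/2, -11/4)
2. U lies on line RN with RU:UN = 1:3 ⇒ U = (11/8, -11/16)
3. A lies on line NV with NA:AV = 1:2 ⇒ A = (5/3, -3/2)
4. E is the intersection of line UR and line TV ⇒ E = (0, 11/6)
through A parallel to ET: direction (0, -11/6); meets UG at D = (5/3, -13/10)
D = U + t·(G−U) with t = 7/15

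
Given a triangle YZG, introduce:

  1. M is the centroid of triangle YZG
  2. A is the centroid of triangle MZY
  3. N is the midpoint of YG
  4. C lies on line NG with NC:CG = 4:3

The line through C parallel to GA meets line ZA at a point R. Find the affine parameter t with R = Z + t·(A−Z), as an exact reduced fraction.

t = 17/14

Assign Y = (0, 0), Z = (1, 0), G = (0, 1) — the answer is frame-independent, so this choice is without loss of generality.
1. M is the centroid of triangle YZG ⇒ M = (1/3, 1/3)
2. A is the centroid of triangle MZY ⇒ A = (4/9, 1/9)
3. N is the midpoint of YG ⇒ N = (0, 1/2)
4. C lies on line NG with NC:CG = 4:3 ⇒ C = (0, 11/14)
through C parallel to GA: direction (4/9, -8/9); meets ZA at R = (41/126, 17/126)
R = Z + t·(A−Z) with t = 17/14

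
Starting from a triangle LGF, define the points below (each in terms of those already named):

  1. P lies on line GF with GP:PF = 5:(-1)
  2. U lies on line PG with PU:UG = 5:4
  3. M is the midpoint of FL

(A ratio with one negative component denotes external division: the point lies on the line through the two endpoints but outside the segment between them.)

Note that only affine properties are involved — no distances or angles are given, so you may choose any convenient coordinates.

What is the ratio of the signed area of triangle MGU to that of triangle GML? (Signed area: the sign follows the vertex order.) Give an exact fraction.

Work in coordinates with L = (0, 0), G = (1, 0), F = (0, 1).
1. P lies on line GF with GP:PF = 5:(-1) ⇒ P = (-1/4, 5/4)
2. U lies on line PG with PU:UG = 5:4 ⇒ U = (4/9, 5/9)
3. M is the midpoint of FL ⇒ M = (0, 1/2)
2·[MGU] = 5/18, 2·[GML] = 1/2
[MGU]:[GML] = 5/18:1/2 = 5/9

[MGU]:[GML] = 5/9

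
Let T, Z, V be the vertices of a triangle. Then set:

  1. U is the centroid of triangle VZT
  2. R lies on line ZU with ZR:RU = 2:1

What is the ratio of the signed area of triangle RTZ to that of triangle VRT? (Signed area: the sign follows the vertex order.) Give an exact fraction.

[RTZ]:[VRT] = -2/5

Choose coordinates T = (0, 0), Z = (1, 0), V = (0, 1).
1. U is the centroid of triangle VZT ⇒ U = (1/3, 1/3)
2. R lies on line ZU with ZR:RU = 2:1 ⇒ R = (5/9, 2/9)
2·[RTZ] = 2/9, 2·[VRT] = -5/9
[RTZ]:[VRT] = 2/9:-5/9 = -2/5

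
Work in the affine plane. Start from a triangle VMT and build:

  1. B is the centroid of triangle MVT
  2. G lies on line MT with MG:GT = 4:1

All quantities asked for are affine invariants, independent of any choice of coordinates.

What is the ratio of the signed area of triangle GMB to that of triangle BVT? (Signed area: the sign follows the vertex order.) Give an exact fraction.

Choose coordinates V = (0, 0), M = (1, 0), T = (0, 1).
1. B is the centroid of triangle MVT ⇒ B = (1/3, 1/3)
2. G lies on line MT with MG:GT = 4:1 ⇒ G = (1/5, 4/5)
2·[GMB] = -4/15, 2·[BVT] = -1/3
[GMB]:[BVT] = -4/15:-1/3 = 4/5

[GMB]:[BVT] = 4/5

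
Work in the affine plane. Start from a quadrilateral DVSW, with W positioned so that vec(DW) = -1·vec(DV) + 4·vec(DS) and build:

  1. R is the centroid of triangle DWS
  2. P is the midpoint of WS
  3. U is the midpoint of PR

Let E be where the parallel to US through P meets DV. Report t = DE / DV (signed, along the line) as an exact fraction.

t = 6/13

Assign D = (0, 0), V = (1, 0), S = (0, 1), W = (-1, 4) — the answer is frame-independent, so this choice is without loss of generality.
1. R is the centroid of triangle DWS ⇒ R = (-1/3, 5/3)
2. P is the midpoint of WS ⇒ P = (-1/2, 5/2)
3. U is the midpoint of PR ⇒ U = (-5/12, 25/12)
through P parallel to US: direction (5/12, -13/12); meets DV at E = (6/13, 0)
E = D + t·(V−D) with t = 6/13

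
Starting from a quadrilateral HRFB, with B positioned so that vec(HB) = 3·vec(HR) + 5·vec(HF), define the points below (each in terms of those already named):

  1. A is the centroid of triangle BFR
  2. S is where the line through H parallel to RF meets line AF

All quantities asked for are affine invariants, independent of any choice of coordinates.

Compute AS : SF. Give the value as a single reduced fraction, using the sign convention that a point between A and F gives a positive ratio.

Assign H = (0, 0), R = (1, 0), F = (0, 1), B = (3, 5) — the answer is frame-independent, so this choice is without loss of generality.
1. A is the centroid of triangle BFR ⇒ A = (4/3, 2)
2. S is where the line through H parallel to RF meets line AF ⇒ S = (-4/7, 4/7)
S = A + t·(F−A) with t = 10/7, so AS:SF = t:(1−t) = 10/7:-3/7

AS:SF = -10/3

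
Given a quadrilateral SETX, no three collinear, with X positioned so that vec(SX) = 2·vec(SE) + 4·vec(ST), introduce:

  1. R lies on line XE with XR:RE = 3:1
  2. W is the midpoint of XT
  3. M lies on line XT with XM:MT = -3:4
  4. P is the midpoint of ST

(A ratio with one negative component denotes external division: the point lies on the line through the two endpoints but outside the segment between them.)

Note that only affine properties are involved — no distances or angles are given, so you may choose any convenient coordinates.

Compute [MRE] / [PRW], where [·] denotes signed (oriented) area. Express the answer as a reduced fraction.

[MRE]:[PRW] = 15/8

Work in coordinates with S = (0, 0), E = (1, 0), T = (0, 1), X = (2, 4).
1. R lies on line XE with XR:RE = 3:1 ⇒ R = (5/4, 1)
2. W is the midpoint of XT ⇒ W = (1, 5/2)
3. M lies on line XT with XM:MT = -3:4 ⇒ M = (8, 13)
4. P is the midpoint of ST ⇒ P = (0, 1/2)
2·[MRE] = 15/4, 2·[PRW] = 2
[MRE]:[PRW] = 15/4:2 = 15/8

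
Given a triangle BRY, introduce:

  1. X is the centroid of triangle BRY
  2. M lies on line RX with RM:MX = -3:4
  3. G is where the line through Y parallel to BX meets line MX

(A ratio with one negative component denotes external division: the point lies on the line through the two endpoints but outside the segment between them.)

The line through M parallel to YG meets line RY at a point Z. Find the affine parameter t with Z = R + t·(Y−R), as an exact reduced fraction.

Assign B = (0, 0), R = (1, 0), Y = (0, 1) — the answer is frame-independent, so this choice is without loss of generality.
1. X is the centroid of triangle BRY ⇒ X = (1/3, 1/3)
2. M lies on line RX with RM:MX = -3:4 ⇒ M = (3, -1)
3. G is where the line through Y parallel to BX meets line MX ⇒ G = (-1/3, 2/3)
through M parallel to YG: direction (-1/3, -1/3); meets RY at Z = (5/2, -3/2)
Z = R + t·(Y−R) with t = -3/2

t = -3/2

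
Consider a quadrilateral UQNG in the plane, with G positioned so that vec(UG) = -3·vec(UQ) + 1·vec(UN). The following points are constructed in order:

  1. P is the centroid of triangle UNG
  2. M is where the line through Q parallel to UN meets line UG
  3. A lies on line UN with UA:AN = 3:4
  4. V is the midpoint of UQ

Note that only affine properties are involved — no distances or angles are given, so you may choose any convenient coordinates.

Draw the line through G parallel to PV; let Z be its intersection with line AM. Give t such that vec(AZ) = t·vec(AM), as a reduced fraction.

t = 12/5

Work in coordinates with U = (0, 0), Q = (1, 0), N = (0, 1), G = (-3, 1).
1. P is the centroid of triangle UNG ⇒ P = (-1, 2/3)
2. M is where the line through Q parallel to UN meets line UG ⇒ M = (1, -1/3)
3. A lies on line UN with UA:AN = 3:4 ⇒ A = (0, 3/7)
4. V is the midpoint of UQ ⇒ V = (1/2, 0)
through G parallel to PV: direction (3/2, -2/3); meets AM at Z = (12/5, -7/5)
Z = A + t·(M−A) with t = 12/5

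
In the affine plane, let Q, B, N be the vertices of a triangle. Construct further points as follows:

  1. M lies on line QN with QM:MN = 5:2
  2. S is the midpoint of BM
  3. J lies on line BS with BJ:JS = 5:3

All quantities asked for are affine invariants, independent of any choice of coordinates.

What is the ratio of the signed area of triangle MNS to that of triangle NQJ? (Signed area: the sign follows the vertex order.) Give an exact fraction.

Assign Q = (0, 0), B = (1, 0), N = (0, 1) — the answer is frame-independent, so this choice is without loss of generality.
1. M lies on line QN with QM:MN = 5:2 ⇒ M = (0, 5/7)
2. S is the midpoint of BM ⇒ S = (1/2, 5/14)
3. J lies on line BS with BJ:JS = 5:3 ⇒ J = (11/16, 25/112)
2·[MNS] = -1/7, 2·[NQJ] = 11/16
[MNS]:[NQJ] = -1/7:11/16 = -16/77

[MNS]:[NQJ] = -16/77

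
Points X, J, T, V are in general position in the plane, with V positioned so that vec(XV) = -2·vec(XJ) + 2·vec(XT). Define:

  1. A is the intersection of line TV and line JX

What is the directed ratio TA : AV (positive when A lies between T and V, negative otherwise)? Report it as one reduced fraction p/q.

TA:AV = -1/2

Set X = (0, 0), J = (1, 0), T = (0, 1), V = (-2, 2); any affine frame gives the same invariant.
1. A is the intersection of line TV and line JX ⇒ A = (2, 0)
A = T + t·(V−T) with t = -1, so TA:AV = t:(1−t) = -1:2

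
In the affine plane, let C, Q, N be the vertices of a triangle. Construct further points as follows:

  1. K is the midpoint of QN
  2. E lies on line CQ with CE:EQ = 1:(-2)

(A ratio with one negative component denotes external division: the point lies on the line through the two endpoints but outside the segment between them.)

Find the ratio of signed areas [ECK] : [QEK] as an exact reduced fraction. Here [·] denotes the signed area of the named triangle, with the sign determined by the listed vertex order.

[ECK]:[QEK] = -1/2

Work in coordinates with C = (0, 0), Q = (1, 0), N = (0, 1).
1. K is the midpoint of QN ⇒ K = (1/2, 1/2)
2. E lies on line CQ with CE:EQ = 1:(-2) ⇒ E = (-1, 0)
2·[ECK] = 1/2, 2·[QEK] = -1
[ECK]:[QEK] = 1/2:-1 = -1/2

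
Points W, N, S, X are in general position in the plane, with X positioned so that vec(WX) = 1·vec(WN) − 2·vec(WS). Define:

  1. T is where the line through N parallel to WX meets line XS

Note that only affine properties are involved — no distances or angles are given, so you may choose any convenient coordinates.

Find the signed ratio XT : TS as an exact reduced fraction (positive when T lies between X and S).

XT:TS = -2

Choose coordinates W = (0, 0), N = (1, 0), S = (0, 1), X = (1, -2).
1. T is where the line through N parallel to WX meets line XS ⇒ T = (-1, 4)
T = X + t·(S−X) with t = 2, so XT:TS = t:(1−t) = 2:-1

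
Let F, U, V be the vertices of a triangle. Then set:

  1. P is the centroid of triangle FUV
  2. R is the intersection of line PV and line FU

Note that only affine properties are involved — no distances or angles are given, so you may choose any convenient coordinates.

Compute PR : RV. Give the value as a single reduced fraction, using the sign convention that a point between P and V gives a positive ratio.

Assign F = (0, 0), U = (1, 0), V = (0, 1) — the answer is frame-independent, so this choice is without loss of generality.
1. P is the centroid of triangle FUV ⇒ P = (1/3, 1/3)
2. R is the intersection of line PV and line FU ⇒ R = (1/2, 0)
R = P + t·(V−P) with t = -1/2, so PR:RV = t:(1−t) = -1/2:3/2

PR:RV = -1/3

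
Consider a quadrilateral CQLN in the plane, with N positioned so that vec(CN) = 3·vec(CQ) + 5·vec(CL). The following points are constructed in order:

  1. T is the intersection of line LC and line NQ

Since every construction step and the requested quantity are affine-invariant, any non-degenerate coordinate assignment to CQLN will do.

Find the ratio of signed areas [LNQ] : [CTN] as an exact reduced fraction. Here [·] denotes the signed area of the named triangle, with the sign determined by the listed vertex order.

Choose coordinates C = (0, 0), Q = (1, 0), L = (0, 1), N = (3, 5).
1. T is the intersection of line LC and line NQ ⇒ T = (0, -5/2)
2·[LNQ] = -7, 2·[CTN] = 15/2
[LNQ]:[CTN] = -7:15/2 = -14/15

[LNQ]:[CTN] = -14/15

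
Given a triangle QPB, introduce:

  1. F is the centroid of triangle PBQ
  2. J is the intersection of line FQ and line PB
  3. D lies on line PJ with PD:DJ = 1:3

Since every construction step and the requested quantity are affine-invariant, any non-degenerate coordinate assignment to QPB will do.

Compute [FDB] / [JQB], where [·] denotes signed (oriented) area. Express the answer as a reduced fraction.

Set Q = (0, 0), P = (1, 0), B = (0, 1); any affine frame gives the same invariant.
1. F is the centroid of triangle PBQ ⇒ F = (1/3, 1/3)
2. J is the intersection of line FQ and line PB ⇒ J = (1/2, 1/2)
3. D lies on line PJ with PD:DJ = 1:3 ⇒ D = (7/8, 1/8)
2·[FDB] = 7/24, 2·[JQB] = -1/2
[FDB]:[JQB] = 7/24:-1/2 = -7/12

[FDB]:[JQB] = -7/12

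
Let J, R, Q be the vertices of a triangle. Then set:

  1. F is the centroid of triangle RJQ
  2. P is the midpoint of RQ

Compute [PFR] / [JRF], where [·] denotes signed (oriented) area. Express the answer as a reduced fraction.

[PFR]:[JRF] = 1/2

Work in coordinates with J = (0, 0), R = (1, 0), Q = (0, 1).
1. F is the centroid of triangle RJQ ⇒ F = (1/3, 1/3)
2. P is the midpoint of RQ ⇒ P = (1/2, 1/2)
2·[PFR] = 1/6, 2·[JRF] = 1/3
[PFR]:[JRF] = 1/6:1/3 = 1/2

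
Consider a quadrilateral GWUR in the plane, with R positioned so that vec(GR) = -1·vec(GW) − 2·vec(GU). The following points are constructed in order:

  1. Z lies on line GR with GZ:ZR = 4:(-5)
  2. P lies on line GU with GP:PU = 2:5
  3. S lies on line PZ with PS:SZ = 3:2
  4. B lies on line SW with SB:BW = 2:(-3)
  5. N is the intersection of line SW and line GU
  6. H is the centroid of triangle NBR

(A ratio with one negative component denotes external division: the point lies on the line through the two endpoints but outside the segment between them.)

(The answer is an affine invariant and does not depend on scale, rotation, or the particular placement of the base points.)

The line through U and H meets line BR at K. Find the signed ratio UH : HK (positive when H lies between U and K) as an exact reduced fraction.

UH:HK = -199/164

Choose coordinates G = (0, 0), W = (1, 0), U = (0, 1), R = (-1, -2).
1. Z lies on line GR with GZ:ZR = 4:(-5) ⇒ Z = (4, 8)
2. P lies on line GU with GP:PU = 2:5 ⇒ P = (0, 2/7)
3. S lies on line PZ with PS:SZ = 3:2 ⇒ S = (12/5, 172/35)
4. B lies on line SW with SB:BW = 2:(-3) ⇒ B = (26/5, 516/35)
5. N is the intersection of line SW and line GU ⇒ N = (0, -172/49)
6. H is the centroid of triangle NBR ⇒ H = (7/5, 754/245)
line UH meets BR at K = (49/199, 1902/1393)
H = U + t·(K−U) with t = 199/35, so UH:HK = 199/35:-164/35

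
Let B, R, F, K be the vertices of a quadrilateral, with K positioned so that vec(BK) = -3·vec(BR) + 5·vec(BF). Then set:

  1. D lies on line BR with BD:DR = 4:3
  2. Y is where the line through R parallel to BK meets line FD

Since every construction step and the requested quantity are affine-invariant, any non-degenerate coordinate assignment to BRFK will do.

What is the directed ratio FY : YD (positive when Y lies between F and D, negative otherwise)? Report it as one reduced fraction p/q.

Assign B = (0, 0), R = (1, 0), F = (0, 1), K = (-3, 5) — the answer is frame-independent, so this choice is without loss of generality.
1. D lies on line BR with BD:DR = 4:3 ⇒ D = (4/7, 0)
2. Y is where the line through R parallel to BK meets line FD ⇒ Y = (-8, 15)
Y = F + t·(D−F) with t = -14, so FY:YD = t:(1−t) = -14:15

FY:YD = -14/15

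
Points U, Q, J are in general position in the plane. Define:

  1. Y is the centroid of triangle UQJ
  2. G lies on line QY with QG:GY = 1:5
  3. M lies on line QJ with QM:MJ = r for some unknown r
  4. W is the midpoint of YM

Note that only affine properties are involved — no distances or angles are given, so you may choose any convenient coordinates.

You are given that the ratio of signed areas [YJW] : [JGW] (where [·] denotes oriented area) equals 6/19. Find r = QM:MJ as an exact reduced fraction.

Set U = (0, 0), Q = (1, 0), J = (0, 1); any affine frame gives the same invariant.
1. Y is the centroid of triangle UQJ ⇒ Y = (1/3, 1/3)
2. G lies on line QY with QG:GY = 1:5 ⇒ G = (8/9, 1/18)
3. With QM:MJ = r, write λ = r/(r+1) so M = Q + λ·(J−Q); M is affine-linear in λ
4. W is the midpoint of YM ⇒ W is an affine combination of earlier points and hence also affine-linear in λ
Every point depending on M is an affine combination of M and λ-independent points, so each such coordinate is linear in λ; the λ² term in each signed area is a multiple of (J−Q)×(J−Q) = 0, so 2·[YJW] and 2·[JGW] are each linear in λ. Evaluating at λ=0 and λ=1:
  2·[YJW] = 1/6·λ − 1/6,   2·[JGW] = -1/36·λ − 1/9
So [YJW]:[JGW] = (1/6·λ − 1/6) / (-1/36·λ − 1/9). Setting this equal to 6/19:
  1/6·λ − 1/6 = 6/19·(-1/36·λ − 1/9)  ⇒  λ = 3/4
Then r = λ/(1−λ) = (3/4)/(1/4) = 3. Check: with r = 3, M = (1/4, 3/4) and [YJW]:[JGW] = 6/19 as required.

r = 3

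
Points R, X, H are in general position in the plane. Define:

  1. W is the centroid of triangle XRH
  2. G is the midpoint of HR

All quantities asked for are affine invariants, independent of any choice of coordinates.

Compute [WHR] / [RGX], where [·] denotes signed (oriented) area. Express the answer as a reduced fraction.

Choose coordinates R = (0, 0), X = (1, 0), H = (0, 1).
1. W is the centroid of triangle XRH ⇒ W = (1/3, 1/3)
2. G is the midpoint of HR ⇒ G = (0, 1/2)
2·[WHR] = 1/3, 2·[RGX] = -1/2
[WHR]:[RGX] = 1/3:-1/2 = -2/3

[WHR]:[RGX] = -2/3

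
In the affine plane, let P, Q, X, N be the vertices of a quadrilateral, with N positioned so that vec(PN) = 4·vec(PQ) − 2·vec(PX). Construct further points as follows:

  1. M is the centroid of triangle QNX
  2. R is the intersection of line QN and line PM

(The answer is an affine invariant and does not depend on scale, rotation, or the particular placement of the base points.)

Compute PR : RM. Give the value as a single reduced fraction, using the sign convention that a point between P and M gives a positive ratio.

PR:RM = 6

Assign P = (0, 0), Q = (1, 0), X = (0, 1), N = (4, -2) — the answer is frame-independent, so this choice is without loss of generality.
1. M is the centroid of triangle QNX ⇒ M = (5/3, -1/3)
2. R is the intersection of line QN and line PM ⇒ R = (10/7, -2/7)
R = P + t·(M−P) with t = 6/7, so PR:RM = t:(1−t) = 6/7:1/7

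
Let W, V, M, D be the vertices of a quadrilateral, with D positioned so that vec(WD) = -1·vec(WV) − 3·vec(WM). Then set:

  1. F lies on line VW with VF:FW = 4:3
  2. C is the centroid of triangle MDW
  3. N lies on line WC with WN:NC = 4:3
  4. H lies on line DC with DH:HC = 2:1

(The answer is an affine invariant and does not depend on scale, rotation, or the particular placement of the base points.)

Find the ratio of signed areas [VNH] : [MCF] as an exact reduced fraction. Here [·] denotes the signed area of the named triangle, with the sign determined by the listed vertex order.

[VNH]:[MCF] = 71/66

Choose coordinates W = (0, 0), V = (1, 0), M = (0, 1), D = (-1, -3).
1. F lies on line VW with VF:FW = 4:3 ⇒ F = (3/7, 0)
2. C is the centroid of triangle MDW ⇒ C = (-1/3, -2/3)
3. N lies on line WC with WN:NC = 4:3 ⇒ N = (-4/21, -8/21)
4. H lies on line DC with DH:HC = 2:1 ⇒ H = (-5/9, -13/9)
2·[VNH] = 71/63, 2·[MCF] = 22/21
[VNH]:[MCF] = 71/63:22/21 = 71/66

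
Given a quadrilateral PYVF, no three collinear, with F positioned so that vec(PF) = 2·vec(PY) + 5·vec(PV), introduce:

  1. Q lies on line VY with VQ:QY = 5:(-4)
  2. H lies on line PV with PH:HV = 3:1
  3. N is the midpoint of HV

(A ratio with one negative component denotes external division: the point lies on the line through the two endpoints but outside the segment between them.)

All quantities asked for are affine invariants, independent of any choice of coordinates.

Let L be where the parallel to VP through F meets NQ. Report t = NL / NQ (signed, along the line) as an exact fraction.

t = 2/5

Choose coordinates P = (0, 0), Y = (1, 0), V = (0, 1), F = (2, 5).
1. Q lies on line VY with VQ:QY = 5:(-4) ⇒ Q = (5, -4)
2. H lies on line PV with PH:HV = 3:1 ⇒ H = (0, 3/4)
3. N is the midpoint of HV ⇒ N = (0, 7/8)
through F parallel to VP: direction (0, -1); meets NQ at L = (2, -43/40)
L = N + t·(Q−N) with t = 2/5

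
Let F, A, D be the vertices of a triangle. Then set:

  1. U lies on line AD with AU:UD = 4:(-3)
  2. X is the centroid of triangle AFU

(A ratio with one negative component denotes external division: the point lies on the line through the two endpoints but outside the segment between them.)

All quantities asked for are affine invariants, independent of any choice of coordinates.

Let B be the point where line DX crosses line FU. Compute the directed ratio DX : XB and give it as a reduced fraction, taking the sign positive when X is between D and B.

DX:XB = 5/4

Assign F = (0, 0), A = (1, 0), D = (0, 1) — the answer is frame-independent, so this choice is without loss of generality.
1. U lies on line AD with AU:UD = 4:(-3) ⇒ U = (-3, 4)
2. X is the centroid of triangle AFU ⇒ X = (-2/3, 4/3)
line DX meets FU at B = (-6/5, 8/5)
X = D + t·(B−D) with t = 5/9, so DX:XB = 5/9:4/9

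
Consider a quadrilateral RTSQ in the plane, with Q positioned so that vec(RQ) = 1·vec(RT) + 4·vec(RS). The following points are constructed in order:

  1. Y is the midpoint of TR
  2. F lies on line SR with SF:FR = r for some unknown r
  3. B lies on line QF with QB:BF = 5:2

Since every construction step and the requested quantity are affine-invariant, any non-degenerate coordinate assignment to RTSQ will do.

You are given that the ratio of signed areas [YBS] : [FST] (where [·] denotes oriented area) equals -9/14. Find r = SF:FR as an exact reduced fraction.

r = 5/2

Choose coordinates R = (0, 0), T = (1, 0), S = (0, 1), Q = (1, 4).
1. Y is the midpoint of TR ⇒ Y = (1/2, 0)
2. With SF:FR = r, write λ = r/(r+1) so F = S + λ·(R−S); F is affine-linear in λ
3. B lies on line QF with QB:BF = 5:2 ⇒ B is an affine combination of earlier points and hence also affine-linear in λ
Every point depending on F is an affine combination of F and λ-independent points, so each such coordinate is linear in λ; the λ² term in each signed area is a multiple of (R−S)×(R−S) = 0, so 2·[YBS] and 2·[FST] are each linear in λ. Evaluating at λ=0 and λ=1:
  2·[YBS] = -5/14·λ + 5/7,   2·[FST] = −λ
So [YBS]:[FST] = (-5/14·λ + 5/7) / (−λ). Setting this equal to -9/14:
  -5/14·λ + 5/7 = -9/14·(−λ)  ⇒  λ = 5/7
Then r = λ/(1−λ) = (5/7)/(2/7) = 5/2. Check: with r = 5/2, F = (0, 2/7) and [YBS]:[FST] = -9/14 as required.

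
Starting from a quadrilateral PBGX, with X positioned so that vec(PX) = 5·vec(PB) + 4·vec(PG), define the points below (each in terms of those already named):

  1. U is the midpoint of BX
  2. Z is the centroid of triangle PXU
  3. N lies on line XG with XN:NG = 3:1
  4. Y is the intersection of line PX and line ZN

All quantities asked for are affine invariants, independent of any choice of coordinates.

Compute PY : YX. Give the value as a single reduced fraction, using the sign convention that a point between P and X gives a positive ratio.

PY:YX = 26/27

Set P = (0, 0), B = (1, 0), G = (0, 1), X = (5, 4); any affine frame gives the same invariant.
1. U is the midpoint of BX ⇒ U = (3, 2)
2. Z is the centroid of triangle PXU ⇒ Z = (8/3, 2)
3. N lies on line XG with XN:NG = 3:1 ⇒ N = (5/4, 7/4)
4. Y is the intersection of line PX and line ZN ⇒ Y = (130/53, 104/53)
Y = P + t·(X−P) with t = 26/53, so PY:YX = t:(1−t) = 26/53:27/53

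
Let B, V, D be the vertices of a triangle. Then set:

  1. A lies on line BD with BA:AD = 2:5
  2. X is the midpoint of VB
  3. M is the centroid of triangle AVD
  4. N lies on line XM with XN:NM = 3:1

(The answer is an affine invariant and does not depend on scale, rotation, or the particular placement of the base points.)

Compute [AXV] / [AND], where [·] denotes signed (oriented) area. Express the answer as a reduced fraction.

[AXV]:[AND] = 8/15

Choose coordinates B = (0, 0), V = (1, 0), D = (0, 1).
1. A lies on line BD with BA:AD = 2:5 ⇒ A = (0, 2/7)
2. X is the midpoint of VB ⇒ X = (1/2, 0)
3. M is the centroid of triangle AVD ⇒ M = (1/3, 3/7)
4. N lies on line XM with XN:NM = 3:1 ⇒ N = (3/8, 9/28)
2·[AXV] = 1/7, 2·[AND] = 15/56
[AXV]:[AND] = 1/7:15/56 = 8/15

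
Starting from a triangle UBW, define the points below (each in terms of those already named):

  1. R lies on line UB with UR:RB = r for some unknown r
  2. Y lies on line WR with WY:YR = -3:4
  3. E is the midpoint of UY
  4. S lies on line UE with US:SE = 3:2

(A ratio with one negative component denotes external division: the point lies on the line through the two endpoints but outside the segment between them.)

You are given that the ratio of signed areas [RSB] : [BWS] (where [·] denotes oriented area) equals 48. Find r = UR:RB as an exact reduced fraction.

Set U = (0, 0), B = (1, 0), W = (0, 1); any affine frame gives the same invariant.
1. With UR:RB = r, write λ = r/(r+1) so R = U + λ·(B−U); R is affine-linear in λ
2. Y lies on line WR with WY:YR = -3:4 ⇒ Y is an affine combination of earlier points and hence also affine-linear in λ
3. E is the midpoint of UY ⇒ E is an affine combination of earlier points and hence also affine-linear in λ
4. S lies on line UE with US:SE = 3:2 ⇒ S is an affine combination of earlier points and hence also affine-linear in λ
Every point depending on R is an affine combination of R and λ-independent points, so each such coordinate is linear in λ; the λ² term in each signed area is a multiple of (B−U)×(B−U) = 0, so 2·[RSB] and 2·[BWS] are each linear in λ. Evaluating at λ=0 and λ=1:
  2·[RSB] = 6/5·λ − 6/5,   2·[BWS] = 9/10·λ − 1/5
So [RSB]:[BWS] = (6/5·λ − 6/5) / (9/10·λ − 1/5). Setting this equal to 48:
  6/5·λ − 6/5 = 48·(9/10·λ − 1/5)  ⇒  λ = 1/5
Then r = λ/(1−λ) = (1/5)/(4/5) = 1/4. Check: with r = 1/4, R = (1/5, 0) and [RSB]:[BWS] = 48 as required.

r = 1/4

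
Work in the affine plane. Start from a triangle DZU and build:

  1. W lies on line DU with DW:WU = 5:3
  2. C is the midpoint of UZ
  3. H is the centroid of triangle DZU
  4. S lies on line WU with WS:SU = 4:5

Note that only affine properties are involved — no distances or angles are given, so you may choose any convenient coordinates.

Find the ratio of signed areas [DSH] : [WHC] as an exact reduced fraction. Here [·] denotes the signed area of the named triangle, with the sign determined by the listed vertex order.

Choose coordinates D = (0, 0), Z = (1, 0), U = (0, 1).
1. W lies on line DU with DW:WU = 5:3 ⇒ W = (0, 5/8)
2. C is the midpoint of UZ ⇒ C = (1/2, 1/2)
3. H is the centroid of triangle DZU ⇒ H = (1/3, 1/3)
4. S lies on line WU with WS:SU = 4:5 ⇒ S = (0, 19/24)
2·[DSH] = -19/72, 2·[WHC] = 5/48
[DSH]:[WHC] = -19/72:5/48 = -38/15

[DSH]:[WHC] = -38/15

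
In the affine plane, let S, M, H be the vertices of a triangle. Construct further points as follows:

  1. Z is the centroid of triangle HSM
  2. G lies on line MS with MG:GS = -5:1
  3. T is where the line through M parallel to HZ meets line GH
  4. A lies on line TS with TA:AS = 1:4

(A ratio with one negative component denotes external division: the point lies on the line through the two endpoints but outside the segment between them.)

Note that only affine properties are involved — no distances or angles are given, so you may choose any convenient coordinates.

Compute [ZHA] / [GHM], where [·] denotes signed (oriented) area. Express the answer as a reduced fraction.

[ZHA]:[GHM] = 4/25

Work in coordinates with S = (0, 0), M = (1, 0), H = (0, 1).
1. Z is the centroid of triangle HSM ⇒ Z = (1/3, 1/3)
2. G lies on line MS with MG:GS = -5:1 ⇒ G = (-1/4, 0)
3. T is where the line through M parallel to HZ meets line GH ⇒ T = (1/6, 5/3)
4. A lies on line TS with TA:AS = 1:4 ⇒ A = (2/15, 4/3)
2·[ZHA] = -1/5, 2·[GHM] = -5/4
[ZHA]:[GHM] = -1/5:-5/4 = 4/25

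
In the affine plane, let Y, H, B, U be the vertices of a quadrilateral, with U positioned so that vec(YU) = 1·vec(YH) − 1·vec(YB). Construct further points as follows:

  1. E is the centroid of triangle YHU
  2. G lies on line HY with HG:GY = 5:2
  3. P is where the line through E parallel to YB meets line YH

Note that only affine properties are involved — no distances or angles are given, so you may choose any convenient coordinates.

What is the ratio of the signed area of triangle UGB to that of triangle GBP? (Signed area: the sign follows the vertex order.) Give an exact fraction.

Set Y = (0, 0), H = (1, 0), B = (0, 1), U = (1, -1); any affine frame gives the same invariant.
1. E is the centroid of triangle YHU ⇒ E = (2/3, -1/3)
2. G lies on line HY with HG:GY = 5:2 ⇒ G = (2/7, 0)
3. P is where the line through E parallel to YB meets line YH ⇒ P = (2/3, 0)
2·[UGB] = -3/7, 2·[GBP] = -8/21
[UGB]:[GBP] = -3/7:-8/21 = 9/8

[UGB]:[GBP] = 9/8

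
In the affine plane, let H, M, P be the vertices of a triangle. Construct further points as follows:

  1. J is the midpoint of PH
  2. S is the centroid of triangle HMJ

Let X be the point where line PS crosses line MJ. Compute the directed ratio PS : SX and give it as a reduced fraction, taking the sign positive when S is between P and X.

PS:SX = -4

Choose coordinates H = (0, 0), M = (1, 0), P = (0, 1).
1. J is the midpoint of PH ⇒ J = (0, 1/2)
2. S is the centroid of triangle HMJ ⇒ S = (1/3, 1/6)
line PS meets MJ at X = (1/4, 3/8)
S = P + t·(X−P) with t = 4/3, so PS:SX = 4/3:-1/3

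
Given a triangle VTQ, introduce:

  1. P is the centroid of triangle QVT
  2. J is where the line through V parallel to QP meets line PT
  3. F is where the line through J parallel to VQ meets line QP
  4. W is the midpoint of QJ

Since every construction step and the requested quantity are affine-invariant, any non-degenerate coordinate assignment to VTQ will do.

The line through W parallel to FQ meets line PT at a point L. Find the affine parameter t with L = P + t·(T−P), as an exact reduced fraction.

Choose coordinates V = (0, 0), T = (1, 0), Q = (0, 1).
1. P is the centroid of triangle QVT ⇒ P = (1/3, 1/3)
2. J is where the line through V parallel to QP meets line PT ⇒ J = (-1/3, 2/3)
3. F is where the line through J parallel to VQ meets line QP ⇒ F = (-1/3, 5/3)
4. W is the midpoint of QJ ⇒ W = (-1/6, 5/6)
through W parallel to FQ: direction (1/3, -2/3); meets PT at L = (0, 1/2)
L = P + t·(T−P) with t = -1/2

t = -1/2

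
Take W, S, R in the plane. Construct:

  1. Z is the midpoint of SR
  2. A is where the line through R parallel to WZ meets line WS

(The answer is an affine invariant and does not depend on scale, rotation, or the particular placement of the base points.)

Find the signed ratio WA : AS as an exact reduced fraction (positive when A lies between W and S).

WA:AS = -1/2

Work in coordinates with W = (0, 0), S = (1, 0), R = (0, 1).
1. Z is the midpoint of SR ⇒ Z = (1/2, 1/2)
2. A is where the line through R parallel to WZ meets line WS ⇒ A = (-1, 0)
A = W + t·(S−W) with t = -1, so WA:AS = t:(1−t) = -1:2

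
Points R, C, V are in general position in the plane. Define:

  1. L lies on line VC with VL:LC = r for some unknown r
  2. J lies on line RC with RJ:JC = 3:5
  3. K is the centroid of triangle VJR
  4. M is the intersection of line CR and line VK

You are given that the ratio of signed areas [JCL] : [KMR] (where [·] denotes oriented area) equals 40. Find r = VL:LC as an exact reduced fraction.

Set R = (0, 0), C = (1, 0), V = (0, 1); any affine frame gives the same invariant.
1. With VL:LC = r, write λ = r/(r+1) so L = V + λ·(C−V); L is affine-linear in λ
2. J lies on line RC with RJ:JC = 3:5 ⇒ J = (3/8, 0)
3. K is the centroid of triangle VJR ⇒ K = (1/8, 1/3)
4. M is the intersection of line CR and line VK ⇒ M = (3/16, 0)
Every point depending on L is an affine combination of L and λ-independent points, so each such coordinate is linear in λ; the λ² term in each signed area is a multiple of (C−V)×(C−V) = 0, so 2·[JCL] and 2·[KMR] are each linear in λ. Evaluating at λ=0 and λ=1:
  2·[JCL] = -5/8·λ + 5/8,   2·[KMR] = -1/16
So [JCL]:[KMR] = (-5/8·λ + 5/8) / (-1/16). Setting this equal to 40:
  -5/8·λ + 5/8 = 40·(-1/16)  ⇒  λ = 5
Then r = λ/(1−λ) = (5)/(-4) = -5/4. Check: with r = -5/4, L = (5, -4) and [JCL]:[KMR] = 40 as required.

r = -5/4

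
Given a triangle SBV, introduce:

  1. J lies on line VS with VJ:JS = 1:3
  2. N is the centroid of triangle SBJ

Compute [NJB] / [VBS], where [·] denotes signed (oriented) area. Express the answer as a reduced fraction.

[NJB]:[VBS] = 1/4

Assign S = (0, 0), B = (1, 0), V = (0, 1) — the answer is frame-independent, so this choice is without loss of generality.
1. J lies on line VS with VJ:JS = 1:3 ⇒ J = (0, 3/4)
2. N is the centroid of triangle SBJ ⇒ N = (1/3, 1/4)
2·[NJB] = -1/4, 2·[VBS] = -1
[NJB]:[VBS] = -1/4:-1 = 1/4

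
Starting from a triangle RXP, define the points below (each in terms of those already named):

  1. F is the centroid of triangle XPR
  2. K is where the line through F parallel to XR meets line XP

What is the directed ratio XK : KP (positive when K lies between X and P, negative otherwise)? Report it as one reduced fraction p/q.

Choose coordinates R = (0, 0), X = (1, 0), P = (0, 1).
1. F is the centroid of triangle XPR ⇒ F = (1/3, 1/3)
2. K is where the line through F parallel to XR meets line XP ⇒ K = (2/3, 1/3)
K = X + t·(P−X) with t = 1/3, so XK:KP = t:(1−t) = 1/3:2/3

XK:KP = 1/2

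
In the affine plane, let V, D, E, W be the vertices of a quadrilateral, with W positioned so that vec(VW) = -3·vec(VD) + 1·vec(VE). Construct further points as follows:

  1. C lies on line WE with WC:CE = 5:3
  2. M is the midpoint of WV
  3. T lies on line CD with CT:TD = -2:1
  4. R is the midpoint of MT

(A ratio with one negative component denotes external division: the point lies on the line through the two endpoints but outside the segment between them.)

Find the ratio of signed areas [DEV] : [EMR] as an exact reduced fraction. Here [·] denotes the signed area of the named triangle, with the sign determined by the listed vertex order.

Assign V = (0, 0), D = (1, 0), E = (0, 1), W = (-3, 1) — the answer is frame-independent, so this choice is without loss of generality.
1. C lies on line WE with WC:CE = 5:3 ⇒ C = (-9/8, 1)
2. M is the midpoint of WV ⇒ M = (-3/2, 1/2)
3. T lies on line CD with CT:TD = -2:1 ⇒ T = (25/8, -1)
4. R is the midpoint of MT ⇒ R = (13/16, -1/4)
2·[DEV] = 1, 2·[EMR] = 73/32
[DEV]:[EMR] = 1:73/32 = 32/73

[DEV]:[EMR] = 32/73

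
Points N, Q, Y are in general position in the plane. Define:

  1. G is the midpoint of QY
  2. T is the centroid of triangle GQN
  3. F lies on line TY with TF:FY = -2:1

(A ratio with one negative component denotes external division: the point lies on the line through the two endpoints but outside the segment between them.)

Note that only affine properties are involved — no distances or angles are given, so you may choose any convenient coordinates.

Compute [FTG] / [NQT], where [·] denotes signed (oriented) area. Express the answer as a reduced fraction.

Assign N = (0, 0), Q = (1, 0), Y = (0, 1) — the answer is frame-independent, so this choice is without loss of generality.
1. G is the midpoint of QY ⇒ G = (1/2, 1/2)
2. T is the centroid of triangle GQN ⇒ T = (1/2, 1/6)
3. F lies on line TY with TF:FY = -2:1 ⇒ F = (-1/2, 11/6)
2·[FTG] = 1/3, 2·[NQT] = 1/6
[FTG]:[NQT] = 1/3:1/6 = 2

[FTG]:[NQT] = 2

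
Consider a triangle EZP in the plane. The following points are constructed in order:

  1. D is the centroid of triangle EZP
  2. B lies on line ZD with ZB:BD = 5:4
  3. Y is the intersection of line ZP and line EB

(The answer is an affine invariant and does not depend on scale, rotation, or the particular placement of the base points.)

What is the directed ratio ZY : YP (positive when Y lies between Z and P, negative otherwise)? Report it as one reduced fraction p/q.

ZY:YP = 5/17

Work in coordinates with E = (0, 0), Z = (1, 0), P = (0, 1).
1. D is the centroid of triangle EZP ⇒ D = (1/3, 1/3)
2. B lies on line ZD with ZB:BD = 5:4 ⇒ B = (17/27, 5/27)
3. Y is the intersection of line ZP and line EB ⇒ Y = (17/22, 5/22)
Y = Z + t·(P−Z) with t = 5/22, so ZY:YP = t:(1−t) = 5/22:17/22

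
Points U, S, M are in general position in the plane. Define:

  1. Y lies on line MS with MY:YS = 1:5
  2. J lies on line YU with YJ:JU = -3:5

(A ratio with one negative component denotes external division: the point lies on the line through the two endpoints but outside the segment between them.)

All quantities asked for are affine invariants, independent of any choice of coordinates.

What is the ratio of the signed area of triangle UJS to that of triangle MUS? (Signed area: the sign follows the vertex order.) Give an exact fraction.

Choose coordinates U = (0, 0), S = (1, 0), M = (0, 1).
1. Y lies on line MS with MY:YS = 1:5 ⇒ Y = (1/6, 5/6)
2. J lies on line YU with YJ:JU = -3:5 ⇒ J = (5/12, 25/12)
2·[UJS] = -25/12, 2·[MUS] = 1
[UJS]:[MUS] = -25/12:1 = -25/12

[UJS]:[MUS] = -25/12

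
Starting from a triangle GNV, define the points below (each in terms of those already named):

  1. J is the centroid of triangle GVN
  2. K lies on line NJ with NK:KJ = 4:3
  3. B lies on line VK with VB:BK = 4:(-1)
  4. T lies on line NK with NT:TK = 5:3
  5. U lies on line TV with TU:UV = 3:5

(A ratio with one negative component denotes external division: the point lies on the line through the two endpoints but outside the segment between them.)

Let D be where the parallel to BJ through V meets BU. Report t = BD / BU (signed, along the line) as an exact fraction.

t = 64/39

Set G = (0, 0), N = (1, 0), V = (0, 1); any affine frame gives the same invariant.
1. J is the centroid of triangle GVN ⇒ J = (1/3, 1/3)
2. K lies on line NJ with NK:KJ = 4:3 ⇒ K = (13/21, 4/21)
3. B lies on line VK with VB:BK = 4:(-1) ⇒ B = (52/63, -5/63)
4. T lies on line NK with NT:TK = 5:3 ⇒ T = (16/21, 5/42)
5. U lies on line TV with TU:UV = 3:5 ⇒ U = (10/21, 151/336)
through V parallel to BJ: direction (-31/63, 26/63); meets BU at D = (620/2457, 149/189)
D = B + t·(U−B) with t = 64/39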